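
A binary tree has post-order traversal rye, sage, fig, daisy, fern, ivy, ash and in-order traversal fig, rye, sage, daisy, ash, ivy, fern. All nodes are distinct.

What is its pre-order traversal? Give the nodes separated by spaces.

ash daisy fig sage rye ivy fern

The last element of post-order is the root; it splits in-order into left and right subtrees.
Root ash: left subtree has 4 nodes {fig, rye, sage, daisy}, right has 2 {ivy, fern}.
  Root daisy: left subtree has 3 nodes {fig, rye, sage}, right has 0 { }.
    Root fig: left subtree has 0 nodes { }, right has 2 {rye, sage}.
      Root sage: left subtree has 1 node {rye}, right has 0 { }.
  Root ivy: left subtree has 0 nodes { }, right has 1 {fern}.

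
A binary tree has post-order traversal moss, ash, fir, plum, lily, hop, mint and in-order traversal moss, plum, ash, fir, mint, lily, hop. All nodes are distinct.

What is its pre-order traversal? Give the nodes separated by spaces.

mint plum moss fir ash hop lily

The last element of post-order is the root; it splits in-order into left and right subtrees.
Root mint: left subtree has 4 nodes {moss, plum, ash, fir}, right has 2 {lily, hop}.
  Root plum: left subtree has 1 node {moss}, right has 2 {ash, fir}.
    Root fir: left subtree has 1 node {ash}, right has 0 { }.
  Root hop: left subtree has 1 node {lily}, right has 0 { }.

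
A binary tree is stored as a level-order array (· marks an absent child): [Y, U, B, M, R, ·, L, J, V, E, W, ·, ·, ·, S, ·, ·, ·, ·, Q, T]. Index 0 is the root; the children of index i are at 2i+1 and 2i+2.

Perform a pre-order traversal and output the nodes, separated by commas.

Y, U, M, J, V, R, E, Q, T, W, B, L, S

Pre-order visits the node, then its left subtree, then its right subtree.
Visit Y.
At Y: go left to U.
  Visit U.
  At U: go left to M.
    Visit M.
    At M: go left to J.
      J is a leaf — visit J.
    At M: go right to V.
      V is a leaf — visit V.
  At U: go right to R.
    Visit R.
    At R: go left to E.
      Visit E.
      At E: go left to Q.
        Q is a leaf — visit Q.
      At E: go right to T.
        T is a leaf — visit T.
    At R: go right to W.
      W is a leaf — visit W.
At Y: go right to B.
  Visit B.
  At B: no left child.
  At B: go right to L.
    Visit L.
    At L: no left child.
    At L: go right to S.
      S is a leaf — visit S.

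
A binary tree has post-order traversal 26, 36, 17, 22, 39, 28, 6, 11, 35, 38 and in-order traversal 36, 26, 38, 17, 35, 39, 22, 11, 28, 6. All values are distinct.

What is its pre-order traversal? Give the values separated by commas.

The last element of post-order is the root; it splits in-order into left and right subtrees.
Root 38: left subtree has 2 nodes {36, 26}, right has 7 {17, 35, 39, 22, 11, 28, 6}.
  Root 36: left subtree has 0 nodes { }, right has 1 {26}.
  Root 35: left subtree has 1 node {17}, right has 5 {39, 22, 11, 28, 6}.
    Root 11: left subtree has 2 nodes {39, 22}, right has 2 {28, 6}.
      Root 39: left subtree has 0 nodes { }, right has 1 {22}.
      Root 6: left subtree has 1 node {28}, right has 0 { }.

38, 36, 26, 35, 17, 11, 39, 22, 6, 28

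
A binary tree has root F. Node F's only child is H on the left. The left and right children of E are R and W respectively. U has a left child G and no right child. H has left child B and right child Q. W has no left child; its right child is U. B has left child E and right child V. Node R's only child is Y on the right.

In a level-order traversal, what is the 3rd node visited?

Level-order visits nodes level by level from the root, left to right within each level.
Level 0: F
Level 1: H
Level 2: B, Q
Level 3: E, V
Level 4: R, W
Level 5: Y, U
Level 6: G
Full level-order sequence: F, H, B, Q, E, V, R, W, Y, U, G.

B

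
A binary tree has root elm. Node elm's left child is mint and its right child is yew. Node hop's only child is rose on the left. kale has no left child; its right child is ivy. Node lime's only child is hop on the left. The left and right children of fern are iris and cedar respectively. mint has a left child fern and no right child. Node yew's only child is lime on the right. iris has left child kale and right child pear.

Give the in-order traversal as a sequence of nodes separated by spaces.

kale ivy iris pear fern cedar mint elm yew rose hop lime

In-order visits the left subtree, then the node, then the right subtree.
At elm: go left to mint.
  At mint: go left to fern.
    At fern: go left to iris.
      At iris: go left to kale.
        At kale: no left child.
        Visit kale.
        At kale: go right to ivy.
          ivy is a leaf — visit ivy.
      Visit iris.
      At iris: go right to pear.
        pear is a leaf — visit pear.
    Visit fern.
    At fern: go right to cedar.
      cedar is a leaf — visit cedar.
  Visit mint.
  At mint: no right child.
Visit elm.
At elm: go right to yew.
  At yew: no left child.
  Visit yew.
  At yew: go right to lime.
    At lime: go left to hop.
      At hop: go left to rose.
        rose is a leaf — visit rose.
      Visit hop.
      At hop: no right child.
    Visit lime.
    At lime: no right child.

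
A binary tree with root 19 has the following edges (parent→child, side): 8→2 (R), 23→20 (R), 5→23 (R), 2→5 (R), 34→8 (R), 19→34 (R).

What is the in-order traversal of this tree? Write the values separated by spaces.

In-order visits the left subtree, then the node, then the right subtree.
At 19: no left child.
Visit 19.
At 19: go right to 34.
  At 34: no left child.
  Visit 34.
  At 34: go right to 8.
    At 8: no left child.
    Visit 8.
    At 8: go right to 2.
      At 2: no left child.
      Visit 2.
      At 2: go right to 5.
        At 5: no left child.
        Visit 5.
        At 5: go right to 23.
          At 23: no left child.
          Visit 23.
          At 23: go right to 20.
            20 is a leaf — visit 20.

19 34 8 2 5 23 20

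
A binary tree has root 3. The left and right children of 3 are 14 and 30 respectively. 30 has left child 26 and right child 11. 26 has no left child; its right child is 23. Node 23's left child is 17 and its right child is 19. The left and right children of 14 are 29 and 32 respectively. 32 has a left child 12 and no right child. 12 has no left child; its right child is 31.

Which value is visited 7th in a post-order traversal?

19

Post-order visits the left subtree, then the right subtree, then the node.
At 3: go left to 14.
  At 14: go left to 29.
    29 is a leaf — visit 29.
  At 14: go right to 32.
    At 32: go left to 12.
      At 12: no left child.
      At 12: go right to 31.
        31 is a leaf — visit 31.
      Visit 12.
    At 32: no right child.
    Visit 32.
  Visit 14.
At 3: go right to 30.
  At 30: go left to 26.
    At 26: no left child.
    At 26: go right to 23.
      At 23: go left to 17.
        17 is a leaf — visit 17.
      At 23: go right to 19.
        19 is a leaf — visit 19.
      Visit 23.
    Visit 26.
  At 30: go right to 11.
    11 is a leaf — visit 11.
  Visit 30.
Visit 3.
Full post-order sequence: 29, 31, 12, 32, 14, 17, 19, 23, 26, 11, 30, 3.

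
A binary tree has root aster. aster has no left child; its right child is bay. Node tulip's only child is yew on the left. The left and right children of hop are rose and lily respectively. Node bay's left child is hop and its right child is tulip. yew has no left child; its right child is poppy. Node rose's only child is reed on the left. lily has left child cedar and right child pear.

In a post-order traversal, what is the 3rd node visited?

Post-order visits the left subtree, then the right subtree, then the node.
At aster: no left child.
At aster: go right to bay.
  At bay: go left to hop.
    At hop: go left to rose.
      At rose: go left to reed.
        reed is a leaf — visit reed.
      At rose: no right child.
      Visit rose.
    At hop: go right to lily.
      At lily: go left to cedar.
        cedar is a leaf — visit cedar.
      At lily: go right to pear.
        pear is a leaf — visit pear.
      Visit lily.
    Visit hop.
  At bay: go right to tulip.
    At tulip: go left to yew.
      At yew: no left child.
      At yew: go right to poppy.
        poppy is a leaf — visit poppy.
      Visit yew.
    At tulip: no right child.
    Visit tulip.
  Visit bay.
Visit aster.
Full post-order sequence: reed, rose, cedar, pear, lily, hop, poppy, yew, tulip, bay, aster.

cedar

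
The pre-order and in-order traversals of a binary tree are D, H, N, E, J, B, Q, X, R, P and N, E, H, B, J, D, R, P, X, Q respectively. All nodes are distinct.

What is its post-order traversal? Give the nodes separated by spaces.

The first element of pre-order is the root; it splits in-order into left and right subtrees.
Root D: left subtree has 5 nodes {N, E, H, B, J}, right has 4 {R, P, X, Q}.
  Root H: left subtree has 2 nodes {N, E}, right has 2 {B, J}.
    Root N: left subtree has 0 nodes { }, right has 1 {E}.
    Root J: left subtree has 1 node {B}, right has 0 { }.
  Root Q: left subtree has 3 nodes {R, P, X}, right has 0 { }.
    Root X: left subtree has 2 nodes {R, P}, right has 0 { }.
      Root R: left subtree has 0 nodes { }, right has 1 {P}.

E N B J H P R X Q D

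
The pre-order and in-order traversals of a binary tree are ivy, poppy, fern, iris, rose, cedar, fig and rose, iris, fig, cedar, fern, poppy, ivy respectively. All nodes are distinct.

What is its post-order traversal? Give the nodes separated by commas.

rose, fig, cedar, iris, fern, poppy, ivy

The first element of pre-order is the root; it splits in-order into left and right subtrees.
Root ivy: left subtree has 6 nodes {rose, iris, fig, cedar, fern, poppy}, right has 0 { }.
  Root poppy: left subtree has 5 nodes {rose, iris, fig, cedar, fern}, right has 0 { }.
    Root fern: left subtree has 4 nodes {rose, iris, fig, cedar}, right has 0 { }.
      Root iris: left subtree has 1 node {rose}, right has 2 {fig, cedar}.
        Root cedar: left subtree has 1 node {fig}, right has 0 { }.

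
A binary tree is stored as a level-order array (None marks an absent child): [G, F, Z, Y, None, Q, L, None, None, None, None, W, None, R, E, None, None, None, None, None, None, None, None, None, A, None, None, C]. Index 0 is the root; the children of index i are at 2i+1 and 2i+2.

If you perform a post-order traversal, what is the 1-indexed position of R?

7

Post-order visits the left subtree, then the right subtree, then the node.
At G: go left to F.
  At F: go left to Y.
    Y is a leaf — visit Y.
  At F: no right child.
  Visit F.
At G: go right to Z.
  At Z: go left to Q.
    At Q: go left to W.
      At W: no left child.
      At W: go right to A.
        A is a leaf — visit A.
      Visit W.
    At Q: no right child.
    Visit Q.
  At Z: go right to L.
    At L: go left to R.
      At R: go left to C.
        C is a leaf — visit C.
      At R: no right child.
      Visit R.
    At L: go right to E.
      E is a leaf — visit E.
    Visit L.
  Visit Z.
Visit G.
Full post-order sequence: Y, F, A, W, Q, C, R, E, L, Z, G.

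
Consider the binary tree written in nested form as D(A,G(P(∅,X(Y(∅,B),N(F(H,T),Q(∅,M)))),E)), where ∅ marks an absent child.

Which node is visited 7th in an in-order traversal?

H

In-order visits the left subtree, then the node, then the right subtree.
At D: go left to A.
  A is a leaf — visit A.
Visit D.
At D: go right to G.
  At G: go left to P.
    At P: no left child.
    Visit P.
    At P: go right to X.
      At X: go left to Y.
        At Y: no left child.
        Visit Y.
        At Y: go right to B.
          B is a leaf — visit B.
      Visit X.
      At X: go right to N.
        At N: go left to F.
          At F: go left to H.
            H is a leaf — visit H.
          Visit F.
          At F: go right to T.
            T is a leaf — visit T.
        Visit N.
        At N: go right to Q.
          At Q: no left child.
          Visit Q.
          At Q: go right to M.
            M is a leaf — visit M.
  Visit G.
  At G: go right to E.
    E is a leaf — visit E.
Full in-order sequence: A, D, P, Y, B, X, H, F, T, N, Q, M, G, E.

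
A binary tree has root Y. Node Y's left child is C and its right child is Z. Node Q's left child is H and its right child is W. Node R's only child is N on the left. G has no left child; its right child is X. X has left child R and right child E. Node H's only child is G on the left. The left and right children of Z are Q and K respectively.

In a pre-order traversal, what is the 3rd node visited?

Z

Pre-order visits the node, then its left subtree, then its right subtree.
Visit Y.
At Y: go left to C.
  C is a leaf — visit C.
At Y: go right to Z.
  Visit Z.
  At Z: go left to Q.
    Visit Q.
    At Q: go left to H.
      Visit H.
      At H: go left to G.
        Visit G.
        At G: no left child.
        At G: go right to X.
          Visit X.
          At X: go left to R.
            Visit R.
            At R: go left to N.
              N is a leaf — visit N.
            At R: no right child.
          At X: go right to E.
            E is a leaf — visit E.
      At H: no right child.
    At Q: go right to W.
      W is a leaf — visit W.
  At Z: go right to K.
    K is a leaf — visit K.
Full pre-order sequence: Y, C, Z, Q, H, G, X, R, N, E, W, K.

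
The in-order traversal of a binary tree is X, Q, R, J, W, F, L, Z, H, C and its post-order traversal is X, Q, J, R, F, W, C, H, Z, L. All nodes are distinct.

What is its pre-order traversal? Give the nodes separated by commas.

The last element of post-order is the root; it splits in-order into left and right subtrees.
Root L: left subtree has 6 nodes {X, Q, R, J, W, F}, right has 3 {Z, H, C}.
  Root W: left subtree has 4 nodes {X, Q, R, J}, right has 1 {F}.
    Root R: left subtree has 2 nodes {X, Q}, right has 1 {J}.
      Root Q: left subtree has 1 node {X}, right has 0 { }.
  Root Z: left subtree has 0 nodes { }, right has 2 {H, C}.
    Root H: left subtree has 0 nodes { }, right has 1 {C}.

L, W, R, Q, X, J, F, Z, H, C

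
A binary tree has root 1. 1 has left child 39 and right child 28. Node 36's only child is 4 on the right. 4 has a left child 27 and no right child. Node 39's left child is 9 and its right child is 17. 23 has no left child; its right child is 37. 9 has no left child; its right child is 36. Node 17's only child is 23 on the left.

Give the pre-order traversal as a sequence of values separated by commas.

Pre-order visits the node, then its left subtree, then its right subtree.
Visit 1.
At 1: go left to 39.
  Visit 39.
  At 39: go left to 9.
    Visit 9.
    At 9: no left child.
    At 9: go right to 36.
      Visit 36.
      At 36: no left child.
      At 36: go right to 4.
        Visit 4.
        At 4: go left to 27.
          27 is a leaf — visit 27.
        At 4: no right child.
  At 39: go right to 17.
    Visit 17.
    At 17: go left to 23.
      Visit 23.
      At 23: no left child.
      At 23: go right to 37.
        37 is a leaf — visit 37.
    At 17: no right child.
At 1: go right to 28.
  28 is a leaf — visit 28.

1, 39, 9, 36, 4, 27, 17, 23, 37, 28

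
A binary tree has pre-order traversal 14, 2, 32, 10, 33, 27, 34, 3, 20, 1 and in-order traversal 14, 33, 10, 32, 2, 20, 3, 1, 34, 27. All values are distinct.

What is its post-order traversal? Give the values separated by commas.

33, 10, 32, 20, 1, 3, 34, 27, 2, 14

The first element of pre-order is the root; it splits in-order into left and right subtrees.
Root 14: left subtree has 0 nodes { }, right has 9 {33, 10, 32, 2, 20, 3, 1, 34, 27}.
  Root 2: left subtree has 3 nodes {33, 10, 32}, right has 5 {20, 3, 1, 34, 27}.
    Root 32: left subtree has 2 nodes {33, 10}, right has 0 { }.
      Root 10: left subtree has 1 node {33}, right has 0 { }.
    Root 27: left subtree has 4 nodes {20, 3, 1, 34}, right has 0 { }.
      Root 34: left subtree has 3 nodes {20, 3, 1}, right has 0 { }.
        Root 3: left subtree has 1 node {20}, right has 1 {1}.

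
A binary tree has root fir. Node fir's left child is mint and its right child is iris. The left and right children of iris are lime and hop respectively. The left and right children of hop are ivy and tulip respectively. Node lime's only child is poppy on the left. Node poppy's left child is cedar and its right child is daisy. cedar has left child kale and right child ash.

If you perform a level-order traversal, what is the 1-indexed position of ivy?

Level-order visits nodes level by level from the root, left to right within each level.
Level 0: fir
Level 1: mint, iris
Level 2: lime, hop
Level 3: poppy, ivy, tulip
Level 4: cedar, daisy
Level 5: kale, ash
Full level-order sequence: fir, mint, iris, lime, hop, poppy, ivy, tulip, cedar, daisy, kale, ash.

7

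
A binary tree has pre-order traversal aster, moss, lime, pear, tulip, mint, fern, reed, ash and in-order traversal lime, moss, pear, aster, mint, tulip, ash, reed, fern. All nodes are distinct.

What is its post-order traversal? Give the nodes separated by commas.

lime, pear, moss, mint, ash, reed, fern, tulip, aster

The first element of pre-order is the root; it splits in-order into left and right subtrees.
Root aster: left subtree has 3 nodes {lime, moss, pear}, right has 5 {mint, tulip, ash, reed, fern}.
  Root moss: left subtree has 1 node {lime}, right has 1 {pear}.
  Root tulip: left subtree has 1 node {mint}, right has 3 {ash, reed, fern}.
    Root fern: left subtree has 2 nodes {ash, reed}, right has 0 { }.
      Root reed: left subtree has 1 node {ash}, right has 0 { }.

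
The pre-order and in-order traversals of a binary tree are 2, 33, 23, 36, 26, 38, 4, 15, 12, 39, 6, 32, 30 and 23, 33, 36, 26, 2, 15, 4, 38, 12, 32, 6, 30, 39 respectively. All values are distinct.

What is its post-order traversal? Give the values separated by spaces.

The first element of pre-order is the root; it splits in-order into left and right subtrees.
Root 2: left subtree has 4 nodes {23, 33, 36, 26}, right has 8 {15, 4, 38, 12, 32, 6, 30, 39}.
  Root 33: left subtree has 1 node {23}, right has 2 {36, 26}.
    Root 36: left subtree has 0 nodes { }, right has 1 {26}.
  Root 38: left subtree has 2 nodes {15, 4}, right has 5 {12, 32, 6, 30, 39}.
    Root 4: left subtree has 1 node {15}, right has 0 { }.
    Root 12: left subtree has 0 nodes { }, right has 4 {32, 6, 30, 39}.
      Root 39: left subtree has 3 nodes {32, 6, 30}, right has 0 { }.
        Root 6: left subtree has 1 node {32}, right has 1 {30}.

23 26 36 33 15 4 32 30 6 39 12 38 2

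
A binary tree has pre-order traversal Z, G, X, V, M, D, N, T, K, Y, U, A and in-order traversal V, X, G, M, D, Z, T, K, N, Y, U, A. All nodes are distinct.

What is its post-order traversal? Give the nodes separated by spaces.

The first element of pre-order is the root; it splits in-order into left and right subtrees.
Root Z: left subtree has 5 nodes {V, X, G, M, D}, right has 6 {T, K, N, Y, U, A}.
  Root G: left subtree has 2 nodes {V, X}, right has 2 {M, D}.
    Root X: left subtree has 1 node {V}, right has 0 { }.
    Root M: left subtree has 0 nodes { }, right has 1 {D}.
  Root N: left subtree has 2 nodes {T, K}, right has 3 {Y, U, A}.
    Root T: left subtree has 0 nodes { }, right has 1 {K}.
    Root Y: left subtree has 0 nodes { }, right has 2 {U, A}.
      Root U: left subtree has 0 nodes { }, right has 1 {A}.

V X D M G K T A U Y N Z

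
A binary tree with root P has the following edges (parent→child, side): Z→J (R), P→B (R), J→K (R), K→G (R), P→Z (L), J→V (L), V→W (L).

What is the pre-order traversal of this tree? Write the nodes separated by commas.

P, Z, J, V, W, K, G, B

Pre-order visits the node, then its left subtree, then its right subtree.
Visit P.
At P: go left to Z.
  Visit Z.
  At Z: no left child.
  At Z: go right to J.
    Visit J.
    At J: go left to V.
      Visit V.
      At V: go left to W.
        W is a leaf — visit W.
      At V: no right child.
    At J: go right to K.
      Visit K.
      At K: no left child.
      At K: go right to G.
        G is a leaf — visit G.
At P: go right to B.
  B is a leaf — visit B.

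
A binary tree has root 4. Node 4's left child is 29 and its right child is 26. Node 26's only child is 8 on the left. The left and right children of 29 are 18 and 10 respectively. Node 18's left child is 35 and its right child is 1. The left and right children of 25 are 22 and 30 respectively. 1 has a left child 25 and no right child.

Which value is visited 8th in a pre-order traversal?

30

Pre-order visits the node, then its left subtree, then its right subtree.
Visit 4.
At 4: go left to 29.
  Visit 29.
  At 29: go left to 18.
    Visit 18.
    At 18: go left to 35.
      35 is a leaf — visit 35.
    At 18: go right to 1.
      Visit 1.
      At 1: go left to 25.
        Visit 25.
        At 25: go left to 22.
          22 is a leaf — visit 22.
        At 25: go right to 30.
          30 is a leaf — visit 30.
      At 1: no right child.
  At 29: go right to 10.
    10 is a leaf — visit 10.
At 4: go right to 26.
  Visit 26.
  At 26: go left to 8.
    8 is a leaf — visit 8.
  At 26: no right child.
Full pre-order sequence: 4, 29, 18, 35, 1, 25, 22, 30, 10, 26, 8.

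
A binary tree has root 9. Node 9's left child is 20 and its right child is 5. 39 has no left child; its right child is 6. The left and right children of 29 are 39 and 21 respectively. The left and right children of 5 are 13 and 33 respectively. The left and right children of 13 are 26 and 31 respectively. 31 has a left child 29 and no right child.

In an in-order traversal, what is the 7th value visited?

In-order visits the left subtree, then the node, then the right subtree.
At 9: go left to 20.
  20 is a leaf — visit 20.
Visit 9.
At 9: go right to 5.
  At 5: go left to 13.
    At 13: go left to 26.
      26 is a leaf — visit 26.
    Visit 13.
    At 13: go right to 31.
      At 31: go left to 29.
        At 29: go left to 39.
          At 39: no left child.
          Visit 39.
          At 39: go right to 6.
            6 is a leaf — visit 6.
        Visit 29.
        At 29: go right to 21.
          21 is a leaf — visit 21.
      Visit 31.
      At 31: no right child.
  Visit 5.
  At 5: go right to 33.
    33 is a leaf — visit 33.
Full in-order sequence: 20, 9, 26, 13, 39, 6, 29, 21, 31, 5, 33.

29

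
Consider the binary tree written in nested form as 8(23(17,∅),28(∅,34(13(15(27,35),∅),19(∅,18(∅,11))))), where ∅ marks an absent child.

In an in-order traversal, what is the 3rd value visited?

In-order visits the left subtree, then the node, then the right subtree.
At 8: go left to 23.
  At 23: go left to 17.
    17 is a leaf — visit 17.
  Visit 23.
  At 23: no right child.
Visit 8.
At 8: go right to 28.
  At 28: no left child.
  Visit 28.
  At 28: go right to 34.
    At 34: go left to 13.
      At 13: go left to 15.
        At 15: go left to 27.
          27 is a leaf — visit 27.
        Visit 15.
        At 15: go right to 35.
          35 is a leaf — visit 35.
      Visit 13.
      At 13: no right child.
    Visit 34.
    At 34: go right to 19.
      At 19: no left child.
      Visit 19.
      At 19: go right to 18.
        At 18: no left child.
        Visit 18.
        At 18: go right to 11.
          11 is a leaf — visit 11.
Full in-order sequence: 17, 23, 8, 28, 27, 15, 35, 13, 34, 19, 18, 11.

8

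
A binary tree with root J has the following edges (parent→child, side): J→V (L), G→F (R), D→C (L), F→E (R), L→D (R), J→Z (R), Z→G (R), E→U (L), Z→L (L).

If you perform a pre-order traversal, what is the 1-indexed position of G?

7

Pre-order visits the node, then its left subtree, then its right subtree.
Visit J.
At J: go left to V.
  V is a leaf — visit V.
At J: go right to Z.
  Visit Z.
  At Z: go left to L.
    Visit L.
    At L: no left child.
    At L: go right to D.
      Visit D.
      At D: go left to C.
        C is a leaf — visit C.
      At D: no right child.
  At Z: go right to G.
    Visit G.
    At G: no left child.
    At G: go right to F.
      Visit F.
      At F: no left child.
      At F: go right to E.
        Visit E.
        At E: go left to U.
          U is a leaf — visit U.
        At E: no right child.
Full pre-order sequence: J, V, Z, L, D, C, G, F, E, U.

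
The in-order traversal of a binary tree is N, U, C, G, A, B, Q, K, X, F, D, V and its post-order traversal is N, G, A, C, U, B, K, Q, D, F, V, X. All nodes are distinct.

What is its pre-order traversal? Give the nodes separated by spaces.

The last element of post-order is the root; it splits in-order into left and right subtrees.
Root X: left subtree has 8 nodes {N, U, C, G, A, B, Q, K}, right has 3 {F, D, V}.
  Root Q: left subtree has 6 nodes {N, U, C, G, A, B}, right has 1 {K}.
    Root B: left subtree has 5 nodes {N, U, C, G, A}, right has 0 { }.
      Root U: left subtree has 1 node {N}, right has 3 {C, G, A}.
        Root C: left subtree has 0 nodes { }, right has 2 {G, A}.
          Root A: left subtree has 1 node {G}, right has 0 { }.
  Root V: left subtree has 2 nodes {F, D}, right has 0 { }.
    Root F: left subtree has 0 nodes { }, right has 1 {D}.

X Q B U N C A G K V F D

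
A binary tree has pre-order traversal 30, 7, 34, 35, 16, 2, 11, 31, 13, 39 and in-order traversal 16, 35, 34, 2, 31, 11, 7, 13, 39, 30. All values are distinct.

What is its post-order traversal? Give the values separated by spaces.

16 35 31 11 2 34 39 13 7 30

The first element of pre-order is the root; it splits in-order into left and right subtrees.
Root 30: left subtree has 9 nodes {16, 35, 34, 2, 31, 11, 7, 13, 39}, right has 0 { }.
  Root 7: left subtree has 6 nodes {16, 35, 34, 2, 31, 11}, right has 2 {13, 39}.
    Root 34: left subtree has 2 nodes {16, 35}, right has 3 {2, 31, 11}.
      Root 35: left subtree has 1 node {16}, right has 0 { }.
      Root 2: left subtree has 0 nodes { }, right has 2 {31, 11}.
        Root 11: left subtree has 1 node {31}, right has 0 { }.
    Root 13: left subtree has 0 nodes { }, right has 1 {39}.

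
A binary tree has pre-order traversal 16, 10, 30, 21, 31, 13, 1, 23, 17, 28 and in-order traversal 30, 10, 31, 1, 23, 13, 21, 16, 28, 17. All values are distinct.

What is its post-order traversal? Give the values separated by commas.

30, 23, 1, 13, 31, 21, 10, 28, 17, 16

The first element of pre-order is the root; it splits in-order into left and right subtrees.
Root 16: left subtree has 7 nodes {30, 10, 31, 1, 23, 13, 21}, right has 2 {28, 17}.
  Root 10: left subtree has 1 node {30}, right has 5 {31, 1, 23, 13, 21}.
    Root 21: left subtree has 4 nodes {31, 1, 23, 13}, right has 0 { }.
      Root 31: left subtree has 0 nodes { }, right has 3 {1, 23, 13}.
        Root 13: left subtree has 2 nodes {1, 23}, right has 0 { }.
          Root 1: left subtree has 0 nodes { }, right has 1 {23}.
  Root 17: left subtree has 1 node {28}, right has 0 { }.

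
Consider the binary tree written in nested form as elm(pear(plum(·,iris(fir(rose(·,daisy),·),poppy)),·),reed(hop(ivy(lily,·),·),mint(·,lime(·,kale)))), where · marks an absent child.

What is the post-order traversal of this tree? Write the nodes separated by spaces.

Post-order visits the left subtree, then the right subtree, then the node.
At elm: go left to pear.
  At pear: go left to plum.
    At plum: no left child.
    At plum: go right to iris.
      At iris: go left to fir.
        At fir: go left to rose.
          At rose: no left child.
          At rose: go right to daisy.
            daisy is a leaf — visit daisy.
          Visit rose.
        At fir: no right child.
        Visit fir.
      At iris: go right to poppy.
        poppy is a leaf — visit poppy.
      Visit iris.
    Visit plum.
  At pear: no right child.
  Visit pear.
At elm: go right to reed.
  At reed: go left to hop.
    At hop: go left to ivy.
      At ivy: go left to lily.
        lily is a leaf — visit lily.
      At ivy: no right child.
      Visit ivy.
    At hop: no right child.
    Visit hop.
  At reed: go right to mint.
    At mint: no left child.
    At mint: go right to lime.
      At lime: no left child.
      At lime: go right to kale.
        kale is a leaf — visit kale.
      Visit lime.
    Visit mint.
  Visit reed.
Visit elm.

daisy rose fir poppy iris plum pear lily ivy hop kale lime mint reed elm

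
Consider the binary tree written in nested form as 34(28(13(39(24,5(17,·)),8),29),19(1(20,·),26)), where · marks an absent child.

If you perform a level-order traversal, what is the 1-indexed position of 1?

6

Level-order visits nodes level by level from the root, left to right within each level.
Level 0: 34
Level 1: 28, 19
Level 2: 13, 29, 1, 26
Level 3: 39, 8, 20
Level 4: 24, 5
Level 5: 17
Full level-order sequence: 34, 28, 19, 13, 29, 1, 26, 39, 8, 20, 24, 5, 17.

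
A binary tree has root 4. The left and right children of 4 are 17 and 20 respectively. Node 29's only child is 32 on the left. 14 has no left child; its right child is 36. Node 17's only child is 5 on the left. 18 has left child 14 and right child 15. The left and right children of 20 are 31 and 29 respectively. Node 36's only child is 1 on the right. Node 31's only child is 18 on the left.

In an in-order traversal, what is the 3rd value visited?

In-order visits the left subtree, then the node, then the right subtree.
At 4: go left to 17.
  At 17: go left to 5.
    5 is a leaf — visit 5.
  Visit 17.
  At 17: no right child.
Visit 4.
At 4: go right to 20.
  At 20: go left to 31.
    At 31: go left to 18.
      At 18: go left to 14.
        At 14: no left child.
        Visit 14.
        At 14: go right to 36.
          At 36: no left child.
          Visit 36.
          At 36: go right to 1.
            1 is a leaf — visit 1.
      Visit 18.
      At 18: go right to 15.
        15 is a leaf — visit 15.
    Visit 31.
    At 31: no right child.
  Visit 20.
  At 20: go right to 29.
    At 29: go left to 32.
      32 is a leaf — visit 32.
    Visit 29.
    At 29: no right child.
Full in-order sequence: 5, 17, 4, 14, 36, 1, 18, 15, 31, 20, 32, 29.

4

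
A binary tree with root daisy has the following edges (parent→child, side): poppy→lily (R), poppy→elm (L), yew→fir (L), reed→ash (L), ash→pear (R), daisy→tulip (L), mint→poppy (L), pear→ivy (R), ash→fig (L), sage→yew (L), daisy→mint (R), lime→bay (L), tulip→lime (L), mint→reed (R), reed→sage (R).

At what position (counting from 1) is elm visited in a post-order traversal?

Post-order visits the left subtree, then the right subtree, then the node.
At daisy: go left to tulip.
  At tulip: go left to lime.
    At lime: go left to bay.
      bay is a leaf — visit bay.
    At lime: no right child.
    Visit lime.
  At tulip: no right child.
  Visit tulip.
At daisy: go right to mint.
  At mint: go left to poppy.
    At poppy: go left to elm.
      elm is a leaf — visit elm.
    At poppy: go right to lily.
      lily is a leaf — visit lily.
    Visit poppy.
  At mint: go right to reed.
    At reed: go left to ash.
      At ash: go left to fig.
        fig is a leaf — visit fig.
      At ash: go right to pear.
        At pear: no left child.
        At pear: go right to ivy.
          ivy is a leaf — visit ivy.
        Visit pear.
      Visit ash.
    At reed: go right to sage.
      At sage: go left to yew.
        At yew: go left to fir.
          fir is a leaf — visit fir.
        At yew: no right child.
        Visit yew.
      At sage: no right child.
      Visit sage.
    Visit reed.
  Visit mint.
Visit daisy.
Full post-order sequence: bay, lime, tulip, elm, lily, poppy, fig, ivy, pear, ash, fir, yew, sage, reed, mint, daisy.

4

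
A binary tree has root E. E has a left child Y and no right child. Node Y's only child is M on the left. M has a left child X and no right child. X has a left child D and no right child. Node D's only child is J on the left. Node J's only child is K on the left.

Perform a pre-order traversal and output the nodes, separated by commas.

E, Y, M, X, D, J, K

Pre-order visits the node, then its left subtree, then its right subtree.
Visit E.
At E: go left to Y.
  Visit Y.
  At Y: go left to M.
    Visit M.
    At M: go left to X.
      Visit X.
      At X: go left to D.
        Visit D.
        At D: go left to J.
          Visit J.
          At J: go left to K.
            K is a leaf — visit K.
          At J: no right child.
        At D: no right child.
      At X: no right child.
    At M: no right child.
  At Y: no right child.
At E: no right child.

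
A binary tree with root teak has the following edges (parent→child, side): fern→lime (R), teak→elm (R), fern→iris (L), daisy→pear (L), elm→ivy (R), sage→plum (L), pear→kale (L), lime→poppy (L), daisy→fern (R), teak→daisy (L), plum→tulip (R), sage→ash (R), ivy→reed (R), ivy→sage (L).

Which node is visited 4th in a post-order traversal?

poppy

Post-order visits the left subtree, then the right subtree, then the node.
At teak: go left to daisy.
  At daisy: go left to pear.
    At pear: go left to kale.
      kale is a leaf — visit kale.
    At pear: no right child.
    Visit pear.
  At daisy: go right to fern.
    At fern: go left to iris.
      iris is a leaf — visit iris.
    At fern: go right to lime.
      At lime: go left to poppy.
        poppy is a leaf — visit poppy.
      At lime: no right child.
      Visit lime.
    Visit fern.
  Visit daisy.
At teak: go right to elm.
  At elm: no left child.
  At elm: go right to ivy.
    At ivy: go left to sage.
      At sage: go left to plum.
        At plum: no left child.
        At plum: go right to tulip.
          tulip is a leaf — visit tulip.
        Visit plum.
      At sage: go right to ash.
        ash is a leaf — visit ash.
      Visit sage.
    At ivy: go right to reed.
      reed is a leaf — visit reed.
    Visit ivy.
  Visit elm.
Visit teak.
Full post-order sequence: kale, pear, iris, poppy, lime, fern, daisy, tulip, plum, ash, sage, reed, ivy, elm, teak.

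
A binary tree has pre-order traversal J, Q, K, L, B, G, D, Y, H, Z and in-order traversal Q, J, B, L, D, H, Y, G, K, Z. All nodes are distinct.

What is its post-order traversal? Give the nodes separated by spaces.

Q B H Y D G L Z K J

The first element of pre-order is the root; it splits in-order into left and right subtrees.
Root J: left subtree has 1 node {Q}, right has 8 {B, L, D, H, Y, G, K, Z}.
  Root K: left subtree has 6 nodes {B, L, D, H, Y, G}, right has 1 {Z}.
    Root L: left subtree has 1 node {B}, right has 4 {D, H, Y, G}.
      Root G: left subtree has 3 nodes {D, H, Y}, right has 0 { }.
        Root D: left subtree has 0 nodes { }, right has 2 {H, Y}.
          Root Y: left subtree has 1 node {H}, right has 0 { }.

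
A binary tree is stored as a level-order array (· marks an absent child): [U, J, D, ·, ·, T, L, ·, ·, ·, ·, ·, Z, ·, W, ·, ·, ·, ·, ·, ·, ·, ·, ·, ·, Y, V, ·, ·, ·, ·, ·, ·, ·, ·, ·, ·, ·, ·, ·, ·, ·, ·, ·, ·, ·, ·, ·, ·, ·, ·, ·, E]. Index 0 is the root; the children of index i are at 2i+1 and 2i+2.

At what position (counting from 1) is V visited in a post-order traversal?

4

Post-order visits the left subtree, then the right subtree, then the node.
At U: go left to J.
  J is a leaf — visit J.
At U: go right to D.
  At D: go left to T.
    At T: no left child.
    At T: go right to Z.
      At Z: go left to Y.
        At Y: no left child.
        At Y: go right to E.
          E is a leaf — visit E.
        Visit Y.
      At Z: go right to V.
        V is a leaf — visit V.
      Visit Z.
    Visit T.
  At D: go right to L.
    At L: no left child.
    At L: go right to W.
      W is a leaf — visit W.
    Visit L.
  Visit D.
Visit U.
Full post-order sequence: J, E, Y, V, Z, T, W, L, D, U.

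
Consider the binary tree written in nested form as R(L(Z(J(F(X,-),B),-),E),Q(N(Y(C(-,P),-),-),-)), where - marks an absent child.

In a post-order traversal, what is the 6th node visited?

E

Post-order visits the left subtree, then the right subtree, then the node.
At R: go left to L.
  At L: go left to Z.
    At Z: go left to J.
      At J: go left to F.
        At F: go left to X.
          X is a leaf — visit X.
        At F: no right child.
        Visit F.
      At J: go right to B.
        B is a leaf — visit B.
      Visit J.
    At Z: no right child.
    Visit Z.
  At L: go right to E.
    E is a leaf — visit E.
  Visit L.
At R: go right to Q.
  At Q: go left to N.
    At N: go left to Y.
      At Y: go left to C.
        At C: no left child.
        At C: go right to P.
          P is a leaf — visit P.
        Visit C.
      At Y: no right child.
      Visit Y.
    At N: no right child.
    Visit N.
  At Q: no right child.
  Visit Q.
Visit R.
Full post-order sequence: X, F, B, J, Z, E, L, P, C, Y, N, Q, R.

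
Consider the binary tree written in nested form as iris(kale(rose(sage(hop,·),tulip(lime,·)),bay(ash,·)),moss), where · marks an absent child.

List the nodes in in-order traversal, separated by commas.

hop, sage, rose, lime, tulip, kale, ash, bay, iris, moss

In-order visits the left subtree, then the node, then the right subtree.
At iris: go left to kale.
  At kale: go left to rose.
    At rose: go left to sage.
      At sage: go left to hop.
        hop is a leaf — visit hop.
      Visit sage.
      At sage: no right child.
    Visit rose.
    At rose: go right to tulip.
      At tulip: go left to lime.
        lime is a leaf — visit lime.
      Visit tulip.
      At tulip: no right child.
  Visit kale.
  At kale: go right to bay.
    At bay: go left to ash.
      ash is a leaf — visit ash.
    Visit bay.
    At bay: no right child.
Visit iris.
At iris: go right to moss.
  moss is a leaf — visit moss.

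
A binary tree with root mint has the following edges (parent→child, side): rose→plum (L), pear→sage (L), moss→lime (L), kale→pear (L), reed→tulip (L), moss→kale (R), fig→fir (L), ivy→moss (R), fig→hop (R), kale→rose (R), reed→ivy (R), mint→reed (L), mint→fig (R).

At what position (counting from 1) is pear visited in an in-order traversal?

In-order visits the left subtree, then the node, then the right subtree.
At mint: go left to reed.
  At reed: go left to tulip.
    tulip is a leaf — visit tulip.
  Visit reed.
  At reed: go right to ivy.
    At ivy: no left child.
    Visit ivy.
    At ivy: go right to moss.
      At moss: go left to lime.
        lime is a leaf — visit lime.
      Visit moss.
      At moss: go right to kale.
        At kale: go left to pear.
          At pear: go left to sage.
            sage is a leaf — visit sage.
          Visit pear.
          At pear: no right child.
        Visit kale.
        At kale: go right to rose.
          At rose: go left to plum.
            plum is a leaf — visit plum.
          Visit rose.
          At rose: no right child.
Visit mint.
At mint: go right to fig.
  At fig: go left to fir.
    fir is a leaf — visit fir.
  Visit fig.
  At fig: go right to hop.
    hop is a leaf — visit hop.
Full in-order sequence: tulip, reed, ivy, lime, moss, sage, pear, kale, plum, rose, mint, fir, fig, hop.

7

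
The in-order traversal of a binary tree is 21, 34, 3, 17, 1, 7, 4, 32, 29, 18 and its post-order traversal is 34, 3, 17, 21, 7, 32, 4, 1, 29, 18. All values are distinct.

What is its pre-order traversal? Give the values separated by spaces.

The last element of post-order is the root; it splits in-order into left and right subtrees.
Root 18: left subtree has 9 nodes {21, 34, 3, 17, 1, 7, 4, 32, 29}, right has 0 { }.
  Root 29: left subtree has 8 nodes {21, 34, 3, 17, 1, 7, 4, 32}, right has 0 { }.
    Root 1: left subtree has 4 nodes {21, 34, 3, 17}, right has 3 {7, 4, 32}.
      Root 21: left subtree has 0 nodes { }, right has 3 {34, 3, 17}.
        Root 17: left subtree has 2 nodes {34, 3}, right has 0 { }.
          Root 3: left subtree has 1 node {34}, right has 0 { }.
      Root 4: left subtree has 1 node {7}, right has 1 {32}.

18 29 1 21 17 3 34 4 7 32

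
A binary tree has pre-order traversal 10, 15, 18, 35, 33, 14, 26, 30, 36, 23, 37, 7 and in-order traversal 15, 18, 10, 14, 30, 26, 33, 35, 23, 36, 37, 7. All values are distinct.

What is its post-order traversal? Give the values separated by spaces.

The first element of pre-order is the root; it splits in-order into left and right subtrees.
Root 10: left subtree has 2 nodes {15, 18}, right has 9 {14, 30, 26, 33, 35, 23, 36, 37, 7}.
  Root 15: left subtree has 0 nodes { }, right has 1 {18}.
  Root 35: left subtree has 4 nodes {14, 30, 26, 33}, right has 4 {23, 36, 37, 7}.
    Root 33: left subtree has 3 nodes {14, 30, 26}, right has 0 { }.
      Root 14: left subtree has 0 nodes { }, right has 2 {30, 26}.
        Root 26: left subtree has 1 node {30}, right has 0 { }.
    Root 36: left subtree has 1 node {23}, right has 2 {37, 7}.
      Root 37: left subtree has 0 nodes { }, right has 1 {7}.

18 15 30 26 14 33 23 7 37 36 35 10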